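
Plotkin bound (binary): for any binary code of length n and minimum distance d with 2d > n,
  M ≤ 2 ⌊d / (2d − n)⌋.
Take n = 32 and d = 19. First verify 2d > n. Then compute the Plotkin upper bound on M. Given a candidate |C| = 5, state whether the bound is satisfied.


Plotkin bound M ≤ 6; given |C| = 5 ≤ bound (satisfied).

Check applicability: 2d = 38, n = 32.
2d − n = 6 > 0, so Plotkin applies.
Compute d/(2d−n) = 19/6 ≈ 3.1667.
⌊d/(2d−n)⌋ = 3.
Plotkin bound: M ≤ 2·3 = 6.
Given |C| = 5, check: satisfied.
This |C| is below the Plotkin bound.


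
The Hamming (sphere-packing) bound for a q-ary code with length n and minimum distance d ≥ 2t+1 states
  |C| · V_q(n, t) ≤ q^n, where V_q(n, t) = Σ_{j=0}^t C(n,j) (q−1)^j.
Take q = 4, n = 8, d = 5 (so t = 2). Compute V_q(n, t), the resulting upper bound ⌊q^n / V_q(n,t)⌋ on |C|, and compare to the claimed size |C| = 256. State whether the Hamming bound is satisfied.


V_q(n, t) = 277, q^n = 65536, Hamming bound = 236, |C| = 256 > bound (violated).

Step 1: Compute V_q(n, t) = Σ_{j=0}^2 C(n, j) (q−1)^j.
  j = 0: C(8,0)·(3)^0 = 1·1 = 1.
  j = 1: C(8,1)·(3)^1 = 8·3 = 24.
  j = 2: C(8,2)·(3)^2 = 28·9 = 252.
  V_q(n, t) = 1 + 24 + 252 = 277.
Step 2: q^n = 4^8 = 65536.
Step 3: Hamming bound ⌊q^n / V_q(n,t)⌋ = ⌊65536/277⌋ = 236.
Step 4: Compare |C| = 256 to 236: violated.
The claimed |C| lies above the Hamming bound, so no 4-ary code of length 8 with d ≥ 5 can have 256 codewords.


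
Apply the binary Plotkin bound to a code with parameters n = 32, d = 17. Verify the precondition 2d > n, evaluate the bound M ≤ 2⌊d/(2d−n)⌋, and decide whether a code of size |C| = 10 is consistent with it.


Plotkin bound M ≤ 16; given |C| = 10 ≤ bound (satisfied).

Check applicability: 2d = 34, n = 32.
2d − n = 2 > 0, so Plotkin applies.
Compute d/(2d−n) = 17/2 ≈ 8.5000.
⌊d/(2d−n)⌋ = 8.
Plotkin bound: M ≤ 2·8 = 16.
Given |C| = 10, check: satisfied.
This |C| is below the Plotkin bound.


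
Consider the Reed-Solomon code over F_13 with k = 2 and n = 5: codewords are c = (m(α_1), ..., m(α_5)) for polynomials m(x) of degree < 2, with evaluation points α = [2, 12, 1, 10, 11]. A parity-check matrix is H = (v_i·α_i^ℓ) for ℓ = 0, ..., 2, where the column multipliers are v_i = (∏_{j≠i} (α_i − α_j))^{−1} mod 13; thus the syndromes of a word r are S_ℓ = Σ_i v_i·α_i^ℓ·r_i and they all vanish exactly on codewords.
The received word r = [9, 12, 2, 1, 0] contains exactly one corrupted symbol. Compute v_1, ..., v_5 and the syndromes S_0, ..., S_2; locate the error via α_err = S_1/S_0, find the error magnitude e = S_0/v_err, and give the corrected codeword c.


S = (9, 9, 9), error at position 3, error magnitude e = 5, c = [9, 12, 10, 1, 0].

Step 1: column multipliers v_i = (∏_{j≠i}(α_i − α_j))^{−1} mod 13.
  i = 1 (α = 2): (2−12)(2−1)(2−10)(2−11) = (−10)·1·(−8)·(−9) = −720 ≡ 8, so v_1 = 8^{−1} = 5 (mod 13).
  i = 2 (α = 12): (12−2)(12−1)(12−10)(12−11) = 10·11·2·1 = 220 ≡ 12, so v_2 = 12^{−1} = 12 (mod 13).
  i = 3 (α = 1): (1−2)(1−12)(1−10)(1−11) = (−1)·(−11)·(−9)·(−10) = 990 ≡ 2, so v_3 = 2^{−1} = 7 (mod 13).
  i = 4 (α = 10): (10−2)(10−12)(10−1)(10−11) = 8·(−2)·9·(−1) = 144 ≡ 1, so v_4 = 1^{−1} = 1 (mod 13).
  i = 5 (α = 11): (11−2)(11−12)(11−1)(11−10) = 9·(−1)·10·1 = −90 ≡ 1, so v_5 = 1^{−1} = 1 (mod 13).
  v = [5, 12, 7, 1, 1].
Step 2: syndromes of r = [9, 12, 2, 1, 0] (all sums mod 13).
  S_0 = Σ v_i r_i = 5·9 + 12·12 + 7·2 + 1·1 + 1·0 = 204 ≡ 9.
  S_1 = Σ v_i α_i r_i = 5·2·9 + 12·12·12 + 7·1·2 + 1·10·1 + 1·11·0 = 1842 ≡ 9.
  α_i^2 mod 13 = [4, 1, 1, 9, 4].
  S_2 = Σ v_i α_i^2 r_i = 5·4·9 + 12·1·12 + 7·1·2 + 1·9·1 + 1·4·0 = 347 ≡ 9.
  S = (9, 9, 9) ≠ 0, so r is not a codeword (an error is present).
Step 3: locate the error. For a single error e at position i, S_ℓ = v_i·e·α_i^ℓ, so α_err = S_1/S_0.
  S_0^{−1} = 9^{−1} = 3 (mod 13), so α_err = 9·3 = 27 ≡ 1 = α_3. Error position i = 3.
  Consistency check: S_2/S_1 = 9·3 = 27 ≡ 1 = α_err ✓ (single-error assumption holds).
Step 4: error magnitude e = S_0/v_3 = S_0·∏_{j≠3}(α_3 − α_j) = 9·2 = 18 ≡ 5 (mod 13).
Step 5: correct position 3: c_3 = r_3 − e = 2 − 5 ≡ 10 (mod 13). Hence c = [9, 12, 10, 1, 0].
  Check: interpolating c through the α_i gives m(x) = 11 + 12·x (degree < 2) with m(α_i) = c_i for every i, so c is indeed a codeword.


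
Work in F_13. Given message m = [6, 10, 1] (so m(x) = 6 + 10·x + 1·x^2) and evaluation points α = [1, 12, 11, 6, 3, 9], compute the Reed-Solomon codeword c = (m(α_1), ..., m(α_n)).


c = [4, 10, 3, 11, 6, 8]

Message polynomial: m(x) = 6 + 10·x + 1·x^2 (mod 13).
For each evaluation point α_i, compute m(α_i) mod 13:
  α_1 = 1: Horner steps 1 → 11 → 4, so m(1) = 4.
  α_2 = 12: Horner steps 1 → 9 → 10, so m(12) = 10.
  α_3 = 11: Horner steps 1 → 8 → 3, so m(11) = 3.
  α_4 = 6: Horner steps 1 → 3 → 11, so m(6) = 11.
  α_5 = 3: Horner steps 1 → 0 → 6, so m(3) = 6.
  α_6 = 9: Horner steps 1 → 6 → 8, so m(9) = 8.
Codeword c = [4, 10, 3, 11, 6, 8] ∈ F_13^6.


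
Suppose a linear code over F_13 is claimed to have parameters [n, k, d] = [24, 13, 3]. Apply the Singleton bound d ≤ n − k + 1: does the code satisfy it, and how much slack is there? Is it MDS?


Singleton RHS = n − k + 1 = 12, slack = 9, bound satisfied, not MDS.

Singleton bound: d ≤ n − k + 1.
Here n = 24, k = 13, so n − k + 1 = 12.
Given d = 3, check d ≤ 12: YES.
Slack = (n − k + 1) − d = 9.
The code is NOT MDS (slack = 9 > 0).
Description: the claimed parameters are [24, 13, 3]_13; such a code would be non-MDS.


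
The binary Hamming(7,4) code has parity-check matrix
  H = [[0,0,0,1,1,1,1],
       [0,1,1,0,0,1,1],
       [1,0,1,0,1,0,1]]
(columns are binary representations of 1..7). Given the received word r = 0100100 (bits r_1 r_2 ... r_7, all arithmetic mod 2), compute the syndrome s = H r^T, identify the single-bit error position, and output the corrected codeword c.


s = (1, 1, 1)^T, error position = 7, corrected codeword c = 0100101

Compute s = H r^T mod 2 one row at a time:
  s_1 = 0 + 1 + 0 + 0 = 1 ≡ 1 (mod 2).
  s_2 = 1 + 0 + 0 + 0 = 1 ≡ 1 (mod 2).
  s_3 = 0 + 0 + 1 + 0 = 1 ≡ 1 (mod 2).
s = (1, 1, 1)^T — this equals column 7 of H (binary 111), so error is at position 7.
Correct: flip bit 7 of r = 0100100 to get c = 0100101.


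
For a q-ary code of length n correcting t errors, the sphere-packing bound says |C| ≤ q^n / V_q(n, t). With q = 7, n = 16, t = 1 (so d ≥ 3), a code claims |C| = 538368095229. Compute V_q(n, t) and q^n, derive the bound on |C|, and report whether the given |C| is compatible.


V_q(n, t) = 97, q^n = 33232930569601, Hamming bound = 342607531645, |C| = 538368095229 > bound (violated).

Step 1: Compute V_q(n, t) = Σ_{j=0}^1 C(n, j) (q−1)^j.
  j = 0: C(16,0)·(6)^0 = 1·1 = 1.
  j = 1: C(16,1)·(6)^1 = 16·6 = 96.
  V_q(n, t) = 1 + 96 = 97.
Step 2: q^n = 7^16 = 33232930569601.
Step 3: Hamming bound ⌊q^n / V_q(n,t)⌋ = ⌊33232930569601/97⌋ = 342607531645.
Step 4: Compare |C| = 538368095229 to 342607531645: violated.
The claimed |C| lies above the Hamming bound, so no 7-ary code of length 16 with d ≥ 3 can have 538368095229 codewords.


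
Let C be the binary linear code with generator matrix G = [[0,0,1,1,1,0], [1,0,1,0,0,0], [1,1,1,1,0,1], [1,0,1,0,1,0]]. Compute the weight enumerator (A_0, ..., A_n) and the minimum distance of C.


Weight distribution: A_0 = 1, A_1 = 1, A_2 = 3, A_3 = 6, A_4 = 3, A_5 = 1, A_6 = 1. Minimum distance d = 1.

Enumerate all 2^4 = 16 messages m ∈ F_2^4.
For each, compute codeword c = mG in F_2^6, then tally its weight.
  m = 0000 → c = 000000, weight = 0.
  m = 1000 → c = 001110, weight = 3.
  m = 0100 → c = 101000, weight = 2.
  m = 1100 → c = 100110, weight = 3.
  m = 0010 → c = 111101, weight = 5.
  m = 1010 → c = 110011, weight = 4.
  m = 0110 → c = 010101, weight = 3.
  m = 1110 → c = 011011, weight = 4.
  m = 0001 → c = 101010, weight = 3.
  m = 1001 → c = 100100, weight = 2.
  m = 0101 → c = 000010, weight = 1.
  m = 1101 → c = 001100, weight = 2.
  m = 0011 → c = 010111, weight = 4.
  m = 1011 → c = 011001, weight = 3.
  m = 0111 → c = 111111, weight = 6.
  m = 1111 → c = 110001, weight = 3.
Tally weights:
  weight 0: 1 codewords.
  weight 1: 1 codewords.
  weight 2: 3 codewords.
  weight 3: 6 codewords.
  weight 4: 3 codewords.
  weight 5: 1 codewords.
  weight 6: 1 codewords.
Minimum distance d = smallest w > 0 with A_w > 0 = 1.
Sanity: Σ A_w = 16 = 2^4 = 16 ✓.


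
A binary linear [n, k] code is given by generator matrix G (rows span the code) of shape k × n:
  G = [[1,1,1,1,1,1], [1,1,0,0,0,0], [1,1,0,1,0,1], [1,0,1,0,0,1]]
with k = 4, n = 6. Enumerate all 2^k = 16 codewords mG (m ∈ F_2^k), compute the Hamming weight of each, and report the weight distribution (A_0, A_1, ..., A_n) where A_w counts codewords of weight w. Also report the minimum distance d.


Weight distribution: A_0 = 1, A_2 = 3, A_3 = 8, A_4 = 3, A_6 = 1. Minimum distance d = 2.

Enumerate all 2^4 = 16 messages m ∈ F_2^4.
For each, compute codeword c = mG in F_2^6, then tally its weight.
  m = 0000 → c = 000000, weight = 0.
  m = 1000 → c = 111111, weight = 6.
  m = 0100 → c = 110000, weight = 2.
  m = 1100 → c = 001111, weight = 4.
  m = 0010 → c = 110101, weight = 4.
  m = 1010 → c = 001010, weight = 2.
  m = 0110 → c = 000101, weight = 2.
  m = 1110 → c = 111010, weight = 4.
  m = 0001 → c = 101001, weight = 3.
  m = 1001 → c = 010110, weight = 3.
  m = 0101 → c = 011001, weight = 3.
  m = 1101 → c = 100110, weight = 3.
  m = 0011 → c = 011100, weight = 3.
  m = 1011 → c = 100011, weight = 3.
  m = 0111 → c = 101100, weight = 3.
  m = 1111 → c = 010011, weight = 3.
Tally weights:
  weight 0: 1 codewords.
  weight 2: 3 codewords.
  weight 3: 8 codewords.
  weight 4: 3 codewords.
  weight 6: 1 codewords.
Minimum distance d = smallest w > 0 with A_w > 0 = 2.
Sanity: Σ A_w = 16 = 2^4 = 16 ✓.


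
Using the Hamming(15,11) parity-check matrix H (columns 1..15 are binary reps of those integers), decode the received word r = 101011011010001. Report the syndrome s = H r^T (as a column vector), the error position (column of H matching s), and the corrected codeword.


s = (0, 1, 0, 0)^T, error position = 4, corrected codeword c = 101111011010001

Compute s = H r^T mod 2 one row at a time:
  s_1 = 1 + 1 + 0 + 1 + 0 + 0 + 0 + 1 = 4 ≡ 0 (mod 2).
  s_2 = 0 + 1 + 1 + 0 + 0 + 0 + 0 + 1 = 3 ≡ 1 (mod 2).
  s_3 = 0 + 1 + 1 + 0 + 0 + 1 + 0 + 1 = 4 ≡ 0 (mod 2).
  s_4 = 1 + 1 + 1 + 0 + 1 + 1 + 0 + 1 = 6 ≡ 0 (mod 2).
s = (0, 1, 0, 0)^T — this equals column 4 of H (binary 0100), so error is at position 4.
Correct: flip bit 4 of r = 101011011010001 to get c = 101111011010001.


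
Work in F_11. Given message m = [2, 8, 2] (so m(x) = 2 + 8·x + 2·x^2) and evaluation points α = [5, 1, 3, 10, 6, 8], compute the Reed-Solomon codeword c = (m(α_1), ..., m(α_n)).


c = [4, 1, 0, 7, 1, 7]

Message polynomial: m(x) = 2 + 8·x + 2·x^2 (mod 11).
For each evaluation point α_i, compute m(α_i) mod 11:
  α_1 = 5: Horner steps 2 → 7 → 4, so m(5) = 4.
  α_2 = 1: Horner steps 2 → 10 → 1, so m(1) = 1.
  α_3 = 3: Horner steps 2 → 3 → 0, so m(3) = 0.
  α_4 = 10: Horner steps 2 → 6 → 7, so m(10) = 7.
  α_5 = 6: Horner steps 2 → 9 → 1, so m(6) = 1.
  α_6 = 8: Horner steps 2 → 2 → 7, so m(8) = 7.
Codeword c = [4, 1, 0, 7, 1, 7] ∈ F_11^6.


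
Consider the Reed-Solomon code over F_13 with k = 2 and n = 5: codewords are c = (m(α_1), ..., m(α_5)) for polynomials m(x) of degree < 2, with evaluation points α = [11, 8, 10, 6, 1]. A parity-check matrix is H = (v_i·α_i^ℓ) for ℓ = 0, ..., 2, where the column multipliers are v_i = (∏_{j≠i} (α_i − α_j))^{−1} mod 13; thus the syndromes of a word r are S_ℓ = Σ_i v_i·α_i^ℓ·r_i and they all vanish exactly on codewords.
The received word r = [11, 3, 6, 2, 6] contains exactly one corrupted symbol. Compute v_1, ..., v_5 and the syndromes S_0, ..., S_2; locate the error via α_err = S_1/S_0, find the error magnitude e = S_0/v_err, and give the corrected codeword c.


S = (9, 12, 3), error at position 3, error magnitude e = 2, c = [11, 3, 4, 2, 6].

Step 1: column multipliers v_i = (∏_{j≠i}(α_i − α_j))^{−1} mod 13.
  i = 1 (α = 11): (11−8)(11−10)(11−6)(11−1) = 3·1·5·10 = 150 ≡ 7, so v_1 = 7^{−1} = 2 (mod 13).
  i = 2 (α = 8): (8−11)(8−10)(8−6)(8−1) = (−3)·(−2)·2·7 = 84 ≡ 6, so v_2 = 6^{−1} = 11 (mod 13).
  i = 3 (α = 10): (10−11)(10−8)(10−6)(10−1) = (−1)·2·4·9 = −72 ≡ 6, so v_3 = 6^{−1} = 11 (mod 13).
  i = 4 (α = 6): (6−11)(6−8)(6−10)(6−1) = (−5)·(−2)·(−4)·5 = −200 ≡ 8, so v_4 = 8^{−1} = 5 (mod 13).
  i = 5 (α = 1): (1−11)(1−8)(1−10)(1−6) = (−10)·(−7)·(−9)·(−5) = 3150 ≡ 4, so v_5 = 4^{−1} = 10 (mod 13).
  v = [2, 11, 11, 5, 10].
Step 2: syndromes of r = [11, 3, 6, 2, 6] (all sums mod 13).
  S_0 = Σ v_i r_i = 2·11 + 11·3 + 11·6 + 5·2 + 10·6 = 191 ≡ 9.
  S_1 = Σ v_i α_i r_i = 2·11·11 + 11·8·3 + 11·10·6 + 5·6·2 + 10·1·6 = 1286 ≡ 12.
  α_i^2 mod 13 = [4, 12, 9, 10, 1].
  S_2 = Σ v_i α_i^2 r_i = 2·4·11 + 11·12·3 + 11·9·6 + 5·10·2 + 10·1·6 = 1238 ≡ 3.
  S = (9, 12, 3) ≠ 0, so r is not a codeword (an error is present).
Step 3: locate the error. For a single error e at position i, S_ℓ = v_i·e·α_i^ℓ, so α_err = S_1/S_0.
  S_0^{−1} = 9^{−1} = 3 (mod 13), so α_err = 12·3 = 36 ≡ 10 = α_3. Error position i = 3.
  Consistency check: S_2/S_1 = 3·12 = 36 ≡ 10 = α_err ✓ (single-error assumption holds).
Step 4: error magnitude e = S_0/v_3 = S_0·∏_{j≠3}(α_3 − α_j) = 9·6 = 54 ≡ 2 (mod 13).
Step 5: correct position 3: c_3 = r_3 − e = 6 − 2 ≡ 4 (mod 13). Hence c = [11, 3, 4, 2, 6].
  Check: interpolating c through the α_i gives m(x) = 12 + 7·x (degree < 2) with m(α_i) = c_i for every i, so c is indeed a codeword.


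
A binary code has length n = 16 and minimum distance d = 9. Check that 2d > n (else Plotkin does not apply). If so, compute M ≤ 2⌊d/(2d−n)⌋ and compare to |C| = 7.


Plotkin bound M ≤ 8; given |C| = 7 ≤ bound (satisfied).

Check applicability: 2d = 18, n = 16.
2d − n = 2 > 0, so Plotkin applies.
Compute d/(2d−n) = 9/2 ≈ 4.5000.
⌊d/(2d−n)⌋ = 4.
Plotkin bound: M ≤ 2·4 = 8.
Given |C| = 7, check: satisfied.
This |C| is below the Plotkin bound.


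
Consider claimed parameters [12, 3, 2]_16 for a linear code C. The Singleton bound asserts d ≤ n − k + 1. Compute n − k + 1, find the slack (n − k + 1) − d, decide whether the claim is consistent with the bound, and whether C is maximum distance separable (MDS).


Singleton RHS = n − k + 1 = 10, slack = 8, bound satisfied, not MDS.

Singleton bound: d ≤ n − k + 1.
Here n = 12, k = 3, so n − k + 1 = 10.
Given d = 2, check d ≤ 10: YES.
Slack = (n − k + 1) − d = 8.
The code is NOT MDS (slack = 8 > 0).
Description: the claimed parameters are [12, 3, 2]_16; such a code would be non-MDS.


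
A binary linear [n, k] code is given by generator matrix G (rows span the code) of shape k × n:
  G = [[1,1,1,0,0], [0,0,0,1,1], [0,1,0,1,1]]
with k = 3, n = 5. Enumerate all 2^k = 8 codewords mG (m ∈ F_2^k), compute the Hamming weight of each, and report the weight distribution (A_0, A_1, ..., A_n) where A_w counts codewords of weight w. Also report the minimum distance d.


Weight distribution: A_0 = 1, A_1 = 1, A_2 = 2, A_3 = 2, A_4 = 1, A_5 = 1. Minimum distance d = 1.

Enumerate all 2^3 = 8 messages m ∈ F_2^3.
For each, compute codeword c = mG in F_2^5, then tally its weight.
  m = 000 → c = 00000, weight = 0.
  m = 100 → c = 11100, weight = 3.
  m = 010 → c = 00011, weight = 2.
  m = 110 → c = 11111, weight = 5.
  m = 001 → c = 01011, weight = 3.
  m = 101 → c = 10111, weight = 4.
  m = 011 → c = 01000, weight = 1.
  m = 111 → c = 10100, weight = 2.
Tally weights:
  weight 0: 1 codewords.
  weight 1: 1 codewords.
  weight 2: 2 codewords.
  weight 3: 2 codewords.
  weight 4: 1 codewords.
  weight 5: 1 codewords.
Minimum distance d = smallest w > 0 with A_w > 0 = 1.
Sanity: Σ A_w = 8 = 2^3 = 8 ✓.


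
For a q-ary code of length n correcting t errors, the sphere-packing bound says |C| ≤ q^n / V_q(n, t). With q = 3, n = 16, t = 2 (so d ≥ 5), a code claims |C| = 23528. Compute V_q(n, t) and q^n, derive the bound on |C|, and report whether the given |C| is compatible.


V_q(n, t) = 513, q^n = 43046721, Hamming bound = 83911, |C| = 23528 ≤ bound (satisfied).

Step 1: Compute V_q(n, t) = Σ_{j=0}^2 C(n, j) (q−1)^j.
  j = 0: C(16,0)·(2)^0 = 1·1 = 1.
  j = 1: C(16,1)·(2)^1 = 16·2 = 32.
  j = 2: C(16,2)·(2)^2 = 120·4 = 480.
  V_q(n, t) = 1 + 32 + 480 = 513.
Step 2: q^n = 3^16 = 43046721.
Step 3: Hamming bound ⌊q^n / V_q(n,t)⌋ = ⌊43046721/513⌋ = 83911.
Step 4: Compare |C| = 23528 to 83911: satisfied.
The claimed |C| lies below the Hamming bound.


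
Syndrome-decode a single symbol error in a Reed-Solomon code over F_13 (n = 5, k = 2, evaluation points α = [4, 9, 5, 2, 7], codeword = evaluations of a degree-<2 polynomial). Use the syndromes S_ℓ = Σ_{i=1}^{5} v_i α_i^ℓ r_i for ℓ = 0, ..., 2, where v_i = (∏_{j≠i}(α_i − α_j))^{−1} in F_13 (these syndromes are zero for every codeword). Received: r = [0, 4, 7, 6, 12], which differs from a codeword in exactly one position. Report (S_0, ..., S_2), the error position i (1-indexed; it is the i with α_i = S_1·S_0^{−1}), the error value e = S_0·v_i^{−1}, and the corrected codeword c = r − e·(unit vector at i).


S = (6, 11, 5), error at position 1, error magnitude e = 2, c = [11, 4, 7, 6, 12].

Step 1: column multipliers v_i = (∏_{j≠i}(α_i − α_j))^{−1} mod 13.
  i = 1 (α = 4): (4−9)(4−5)(4−2)(4−7) = (−5)·(−1)·2·(−3) = −30 ≡ 9, so v_1 = 9^{−1} = 3 (mod 13).
  i = 2 (α = 9): (9−4)(9−5)(9−2)(9−7) = 5·4·7·2 = 280 ≡ 7, so v_2 = 7^{−1} = 2 (mod 13).
  i = 3 (α = 5): (5−4)(5−9)(5−2)(5−7) = 1·(−4)·3·(−2) = 24 ≡ 11, so v_3 = 11^{−1} = 6 (mod 13).
  i = 4 (α = 2): (2−4)(2−9)(2−5)(2−7) = (−2)·(−7)·(−3)·(−5) = 210 ≡ 2, so v_4 = 2^{−1} = 7 (mod 13).
  i = 5 (α = 7): (7−4)(7−9)(7−5)(7−2) = 3·(−2)·2·5 = −60 ≡ 5, so v_5 = 5^{−1} = 8 (mod 13).
  v = [3, 2, 6, 7, 8].
Step 2: syndromes of r = [0, 4, 7, 6, 12] (all sums mod 13).
  S_0 = Σ v_i r_i = 3·0 + 2·4 + 6·7 + 7·6 + 8·12 = 188 ≡ 6.
  S_1 = Σ v_i α_i r_i = 3·4·0 + 2·9·4 + 6·5·7 + 7·2·6 + 8·7·12 = 1038 ≡ 11.
  α_i^2 mod 13 = [3, 3, 12, 4, 10].
  S_2 = Σ v_i α_i^2 r_i = 3·3·0 + 2·3·4 + 6·12·7 + 7·4·6 + 8·10·12 = 1656 ≡ 5.
  S = (6, 11, 5) ≠ 0, so r is not a codeword (an error is present).
Step 3: locate the error. For a single error e at position i, S_ℓ = v_i·e·α_i^ℓ, so α_err = S_1/S_0.
  S_0^{−1} = 6^{−1} = 11 (mod 13), so α_err = 11·11 = 121 ≡ 4 = α_1. Error position i = 1.
  Consistency check: S_2/S_1 = 5·6 = 30 ≡ 4 = α_err ✓ (single-error assumption holds).
Step 4: error magnitude e = S_0/v_1 = S_0·∏_{j≠1}(α_1 − α_j) = 6·9 = 54 ≡ 2 (mod 13).
Step 5: correct position 1: c_1 = r_1 − e = 0 − 2 ≡ 11 (mod 13). Hence c = [11, 4, 7, 6, 12].
  Check: interpolating c through the α_i gives m(x) = 1 + 9·x (degree < 2) with m(α_i) = c_i for every i, so c is indeed a codeword.


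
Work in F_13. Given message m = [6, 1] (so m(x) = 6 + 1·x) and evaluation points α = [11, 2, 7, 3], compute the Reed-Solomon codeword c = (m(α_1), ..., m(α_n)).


c = [4, 8, 0, 9]

Message polynomial: m(x) = 6 + 1·x (mod 13).
For each evaluation point α_i, compute m(α_i) mod 13:
  α_1 = 11: Horner steps 1 → 4, so m(11) = 4.
  α_2 = 2: Horner steps 1 → 8, so m(2) = 8.
  α_3 = 7: Horner steps 1 → 0, so m(7) = 0.
  α_4 = 3: Horner steps 1 → 9, so m(3) = 9.
Codeword c = [4, 8, 0, 9] ∈ F_13^4.


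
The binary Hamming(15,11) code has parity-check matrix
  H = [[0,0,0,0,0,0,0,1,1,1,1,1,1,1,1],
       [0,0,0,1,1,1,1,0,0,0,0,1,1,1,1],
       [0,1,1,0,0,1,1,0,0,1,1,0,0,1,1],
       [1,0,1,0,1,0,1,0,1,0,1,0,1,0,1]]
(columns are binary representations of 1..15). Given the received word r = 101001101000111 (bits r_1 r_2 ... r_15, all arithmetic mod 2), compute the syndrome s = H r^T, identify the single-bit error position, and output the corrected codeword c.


s = (0, 1, 1, 0)^T, error position = 6, corrected codeword c = 101000101000111

Compute s = H r^T mod 2 one row at a time:
  s_1 = 0 + 1 + 0 + 0 + 0 + 1 + 1 + 1 = 4 ≡ 0 (mod 2).
  s_2 = 0 + 0 + 1 + 1 + 0 + 1 + 1 + 1 = 5 ≡ 1 (mod 2).
  s_3 = 0 + 1 + 1 + 1 + 0 + 0 + 1 + 1 = 5 ≡ 1 (mod 2).
  s_4 = 1 + 1 + 0 + 1 + 1 + 0 + 1 + 1 = 6 ≡ 0 (mod 2).
s = (0, 1, 1, 0)^T — this equals column 6 of H (binary 0110), so error is at position 6.
Correct: flip bit 6 of r = 101001101000111 to get c = 101000101000111.


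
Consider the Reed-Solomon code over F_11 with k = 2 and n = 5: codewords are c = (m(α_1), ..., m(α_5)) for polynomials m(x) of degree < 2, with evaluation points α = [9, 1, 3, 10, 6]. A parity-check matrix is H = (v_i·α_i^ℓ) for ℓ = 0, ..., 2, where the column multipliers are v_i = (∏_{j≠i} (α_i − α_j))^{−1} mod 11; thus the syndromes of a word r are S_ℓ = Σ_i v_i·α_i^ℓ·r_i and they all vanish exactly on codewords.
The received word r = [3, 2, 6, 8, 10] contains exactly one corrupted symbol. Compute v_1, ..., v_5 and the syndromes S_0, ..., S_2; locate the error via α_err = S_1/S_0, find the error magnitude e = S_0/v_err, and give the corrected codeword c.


S = (10, 10, 10), error at position 2, error magnitude e = 6, c = [3, 7, 6, 8, 10].

Step 1: column multipliers v_i = (∏_{j≠i}(α_i − α_j))^{−1} mod 11.
  i = 1 (α = 9): (9−1)(9−3)(9−10)(9−6) = 8·6·(−1)·3 = −144 ≡ 10, so v_1 = 10^{−1} = 10 (mod 11).
  i = 2 (α = 1): (1−9)(1−3)(1−10)(1−6) = (−8)·(−2)·(−9)·(−5) = 720 ≡ 5, so v_2 = 5^{−1} = 9 (mod 11).
  i = 3 (α = 3): (3−9)(3−1)(3−10)(3−6) = (−6)·2·(−7)·(−3) = −252 ≡ 1, so v_3 = 1^{−1} = 1 (mod 11).
  i = 4 (α = 10): (10−9)(10−1)(10−3)(10−6) = 1·9·7·4 = 252 ≡ 10, so v_4 = 10^{−1} = 10 (mod 11).
  i = 5 (α = 6): (6−9)(6−1)(6−3)(6−10) = (−3)·5·3·(−4) = 180 ≡ 4, so v_5 = 4^{−1} = 3 (mod 11).
  v = [10, 9, 1, 10, 3].
Step 2: syndromes of r = [3, 2, 6, 8, 10] (all sums mod 11).
  S_0 = Σ v_i r_i = 10·3 + 9·2 + 1·6 + 10·8 + 3·10 = 164 ≡ 10.
  S_1 = Σ v_i α_i r_i = 10·9·3 + 9·1·2 + 1·3·6 + 10·10·8 + 3·6·10 = 1286 ≡ 10.
  α_i^2 mod 11 = [4, 1, 9, 1, 3].
  S_2 = Σ v_i α_i^2 r_i = 10·4·3 + 9·1·2 + 1·9·6 + 10·1·8 + 3·3·10 = 362 ≡ 10.
  S = (10, 10, 10) ≠ 0, so r is not a codeword (an error is present).
Step 3: locate the error. For a single error e at position i, S_ℓ = v_i·e·α_i^ℓ, so α_err = S_1/S_0.
  S_0^{−1} = 10^{−1} = 10 (mod 11), so α_err = 10·10 = 100 ≡ 1 = α_2. Error position i = 2.
  Consistency check: S_2/S_1 = 10·10 = 100 ≡ 1 = α_err ✓ (single-error assumption holds).
Step 4: error magnitude e = S_0/v_2 = S_0·∏_{j≠2}(α_2 − α_j) = 10·5 = 50 ≡ 6 (mod 11).
Step 5: correct position 2: c_2 = r_2 − e = 2 − 6 ≡ 7 (mod 11). Hence c = [3, 7, 6, 8, 10].
  Check: interpolating c through the α_i gives m(x) = 2 + 5·x (degree < 2) with m(α_i) = c_i for every i, so c is indeed a codeword.


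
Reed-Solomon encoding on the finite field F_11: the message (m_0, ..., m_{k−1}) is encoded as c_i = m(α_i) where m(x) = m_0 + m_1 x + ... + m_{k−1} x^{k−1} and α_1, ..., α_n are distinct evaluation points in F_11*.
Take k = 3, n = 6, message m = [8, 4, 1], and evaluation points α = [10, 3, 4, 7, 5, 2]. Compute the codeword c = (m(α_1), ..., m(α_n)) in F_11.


c = [5, 7, 7, 8, 9, 9]

Message polynomial: m(x) = 8 + 4·x + 1·x^2 (mod 11).
For each evaluation point α_i, compute m(α_i) mod 11:
  α_1 = 10: Horner steps 1 → 3 → 5, so m(10) = 5.
  α_2 = 3: Horner steps 1 → 7 → 7, so m(3) = 7.
  α_3 = 4: Horner steps 1 → 8 → 7, so m(4) = 7.
  α_4 = 7: Horner steps 1 → 0 → 8, so m(7) = 8.
  α_5 = 5: Horner steps 1 → 9 → 9, so m(5) = 9.
  α_6 = 2: Horner steps 1 → 6 → 9, so m(2) = 9.
Codeword c = [5, 7, 7, 8, 9, 9] ∈ F_11^6.


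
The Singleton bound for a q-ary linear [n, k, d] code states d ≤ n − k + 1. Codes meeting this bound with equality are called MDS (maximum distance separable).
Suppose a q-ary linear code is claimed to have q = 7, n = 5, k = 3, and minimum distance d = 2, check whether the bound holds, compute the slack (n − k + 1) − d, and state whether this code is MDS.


Singleton RHS = n − k + 1 = 3, slack = 1, bound satisfied, not MDS.

Singleton bound: d ≤ n − k + 1.
Here n = 5, k = 3, so n − k + 1 = 3.
Given d = 2, check d ≤ 3: YES.
Slack = (n − k + 1) − d = 1.
The code is NOT MDS (slack = 1 > 0).
Description: the claimed parameters are [5, 3, 2]_7; such a code would be non-MDS.


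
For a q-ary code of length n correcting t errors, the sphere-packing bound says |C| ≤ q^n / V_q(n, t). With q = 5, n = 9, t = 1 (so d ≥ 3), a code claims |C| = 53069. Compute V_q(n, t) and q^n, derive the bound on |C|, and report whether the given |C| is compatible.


V_q(n, t) = 37, q^n = 1953125, Hamming bound = 52787, |C| = 53069 > bound (violated).

Step 1: Compute V_q(n, t) = Σ_{j=0}^1 C(n, j) (q−1)^j.
  j = 0: C(9,0)·(4)^0 = 1·1 = 1.
  j = 1: C(9,1)·(4)^1 = 9·4 = 36.
  V_q(n, t) = 1 + 36 = 37.
Step 2: q^n = 5^9 = 1953125.
Step 3: Hamming bound ⌊q^n / V_q(n,t)⌋ = ⌊1953125/37⌋ = 52787.
Step 4: Compare |C| = 53069 to 52787: violated.
The claimed |C| lies above the Hamming bound, so no 5-ary code of length 9 with d ≥ 3 can have 53069 codewords.


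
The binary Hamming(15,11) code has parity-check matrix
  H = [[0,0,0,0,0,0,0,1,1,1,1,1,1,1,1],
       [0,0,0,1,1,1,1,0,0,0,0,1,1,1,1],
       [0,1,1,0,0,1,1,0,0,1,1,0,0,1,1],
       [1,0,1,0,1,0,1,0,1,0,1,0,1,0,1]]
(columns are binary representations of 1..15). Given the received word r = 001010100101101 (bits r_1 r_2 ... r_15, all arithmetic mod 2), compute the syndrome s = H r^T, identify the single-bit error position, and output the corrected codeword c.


s = (0, 1, 0, 1)^T, error position = 5, corrected codeword c = 001000100101101

Compute s = H r^T mod 2 one row at a time:
  s_1 = 0 + 0 + 1 + 0 + 1 + 1 + 0 + 1 = 4 ≡ 0 (mod 2).
  s_2 = 0 + 1 + 0 + 1 + 1 + 1 + 0 + 1 = 5 ≡ 1 (mod 2).
  s_3 = 0 + 1 + 0 + 1 + 1 + 0 + 0 + 1 = 4 ≡ 0 (mod 2).
  s_4 = 0 + 1 + 1 + 1 + 0 + 0 + 1 + 1 = 5 ≡ 1 (mod 2).
s = (0, 1, 0, 1)^T — this equals column 5 of H (binary 0101), so error is at position 5.
Correct: flip bit 5 of r = 001010100101101 to get c = 001000100101101.


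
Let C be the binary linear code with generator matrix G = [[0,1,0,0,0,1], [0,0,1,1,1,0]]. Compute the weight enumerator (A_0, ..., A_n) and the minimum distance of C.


Weight distribution: A_0 = 1, A_2 = 1, A_3 = 1, A_5 = 1. Minimum distance d = 2.

Enumerate all 2^2 = 4 messages m ∈ F_2^2.
For each, compute codeword c = mG in F_2^6, then tally its weight.
  m = 00 → c = 000000, weight = 0.
  m = 10 → c = 010001, weight = 2.
  m = 01 → c = 001110, weight = 3.
  m = 11 → c = 011111, weight = 5.
Tally weights:
  weight 0: 1 codewords.
  weight 2: 1 codewords.
  weight 3: 1 codewords.
  weight 5: 1 codewords.
Minimum distance d = smallest w > 0 with A_w > 0 = 2.
Sanity: Σ A_w = 4 = 2^2 = 4 ✓.


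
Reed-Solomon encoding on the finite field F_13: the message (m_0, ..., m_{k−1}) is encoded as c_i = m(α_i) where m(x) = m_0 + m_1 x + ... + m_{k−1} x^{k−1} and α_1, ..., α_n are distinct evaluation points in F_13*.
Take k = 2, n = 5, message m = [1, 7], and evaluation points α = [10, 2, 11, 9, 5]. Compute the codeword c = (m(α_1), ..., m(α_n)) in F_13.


c = [6, 2, 0, 12, 10]

Message polynomial: m(x) = 1 + 7·x (mod 13).
For each evaluation point α_i, compute m(α_i) mod 13:
  α_1 = 10: Horner steps 7 → 6, so m(10) = 6.
  α_2 = 2: Horner steps 7 → 2, so m(2) = 2.
  α_3 = 11: Horner steps 7 → 0, so m(11) = 0.
  α_4 = 9: Horner steps 7 → 12, so m(9) = 12.
  α_5 = 5: Horner steps 7 → 10, so m(5) = 10.
Codeword c = [6, 2, 0, 12, 10] ∈ F_13^5.


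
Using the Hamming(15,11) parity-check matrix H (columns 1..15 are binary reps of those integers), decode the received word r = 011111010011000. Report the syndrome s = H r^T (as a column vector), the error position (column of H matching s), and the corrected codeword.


s = (1, 0, 0, 1)^T, error position = 9, corrected codeword c = 011111011011000

Compute s = H r^T mod 2 one row at a time:
  s_1 = 1 + 0 + 0 + 1 + 1 + 0 + 0 + 0 = 3 ≡ 1 (mod 2).
  s_2 = 1 + 1 + 1 + 0 + 1 + 0 + 0 + 0 = 4 ≡ 0 (mod 2).
  s_3 = 1 + 1 + 1 + 0 + 0 + 1 + 0 + 0 = 4 ≡ 0 (mod 2).
  s_4 = 0 + 1 + 1 + 0 + 0 + 1 + 0 + 0 = 3 ≡ 1 (mod 2).
s = (1, 0, 0, 1)^T — this equals column 9 of H (binary 1001), so error is at position 9.
Correct: flip bit 9 of r = 011111010011000 to get c = 011111011011000.


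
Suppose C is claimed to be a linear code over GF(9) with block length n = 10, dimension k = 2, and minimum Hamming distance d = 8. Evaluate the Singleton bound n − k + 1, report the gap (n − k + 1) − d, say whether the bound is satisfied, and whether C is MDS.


Singleton RHS = n − k + 1 = 9, slack = 1, bound satisfied, not MDS.

Singleton bound: d ≤ n − k + 1.
Here n = 10, k = 2, so n − k + 1 = 9.
Given d = 8, check d ≤ 9: YES.
Slack = (n − k + 1) − d = 1.
The code is NOT MDS (slack = 1 > 0).
Description: the claimed parameters are [10, 2, 8]_9; such a code would be non-MDS.


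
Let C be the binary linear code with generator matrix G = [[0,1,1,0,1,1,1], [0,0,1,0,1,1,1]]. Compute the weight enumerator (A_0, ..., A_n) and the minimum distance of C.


Weight distribution: A_0 = 1, A_1 = 1, A_4 = 1, A_5 = 1. Minimum distance d = 1.

Enumerate all 2^2 = 4 messages m ∈ F_2^2.
For each, compute codeword c = mG in F_2^7, then tally its weight.
  m = 00 → c = 0000000, weight = 0.
  m = 10 → c = 0110111, weight = 5.
  m = 01 → c = 0010111, weight = 4.
  m = 11 → c = 0100000, weight = 1.
Tally weights:
  weight 0: 1 codewords.
  weight 1: 1 codewords.
  weight 4: 1 codewords.
  weight 5: 1 codewords.
Minimum distance d = smallest w > 0 with A_w > 0 = 1.
Sanity: Σ A_w = 4 = 2^2 = 4 ✓.


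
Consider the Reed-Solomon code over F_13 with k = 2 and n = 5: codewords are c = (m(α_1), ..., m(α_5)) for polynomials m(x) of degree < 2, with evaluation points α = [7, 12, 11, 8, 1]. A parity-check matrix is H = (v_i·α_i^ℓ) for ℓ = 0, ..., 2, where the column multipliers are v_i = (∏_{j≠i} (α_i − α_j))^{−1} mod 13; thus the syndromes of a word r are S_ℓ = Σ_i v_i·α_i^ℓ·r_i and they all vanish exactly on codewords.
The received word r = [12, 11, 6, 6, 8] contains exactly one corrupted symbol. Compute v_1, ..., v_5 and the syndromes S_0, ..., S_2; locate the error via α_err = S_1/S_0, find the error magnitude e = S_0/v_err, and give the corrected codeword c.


S = (9, 7, 4), error at position 4, error magnitude e = 2, c = [12, 11, 6, 4, 8].

Step 1: column multipliers v_i = (∏_{j≠i}(α_i − α_j))^{−1} mod 13.
  i = 1 (α = 7): (7−12)(7−11)(7−8)(7−1) = (−5)·(−4)·(−1)·6 = −120 ≡ 10, so v_1 = 10^{−1} = 4 (mod 13).
  i = 2 (α = 12): (12−7)(12−11)(12−8)(12−1) = 5·1·4·11 = 220 ≡ 12, so v_2 = 12^{−1} = 12 (mod 13).
  i = 3 (α = 11): (11−7)(11−12)(11−8)(11−1) = 4·(−1)·3·10 = −120 ≡ 10, so v_3 = 10^{−1} = 4 (mod 13).
  i = 4 (α = 8): (8−7)(8−12)(8−11)(8−1) = 1·(−4)·(−3)·7 = 84 ≡ 6, so v_4 = 6^{−1} = 11 (mod 13).
  i = 5 (α = 1): (1−7)(1−12)(1−11)(1−8) = (−6)·(−11)·(−10)·(−7) = 4620 ≡ 5, so v_5 = 5^{−1} = 8 (mod 13).
  v = [4, 12, 4, 11, 8].
Step 2: syndromes of r = [12, 11, 6, 6, 8] (all sums mod 13).
  S_0 = Σ v_i r_i = 4·12 + 12·11 + 4·6 + 11·6 + 8·8 = 334 ≡ 9.
  S_1 = Σ v_i α_i r_i = 4·7·12 + 12·12·11 + 4·11·6 + 11·8·6 + 8·1·8 = 2776 ≡ 7.
  α_i^2 mod 13 = [10, 1, 4, 12, 1].
  S_2 = Σ v_i α_i^2 r_i = 4·10·12 + 12·1·11 + 4·4·6 + 11·12·6 + 8·1·8 = 1564 ≡ 4.
  S = (9, 7, 4) ≠ 0, so r is not a codeword (an error is present).
Step 3: locate the error. For a single error e at position i, S_ℓ = v_i·e·α_i^ℓ, so α_err = S_1/S_0.
  S_0^{−1} = 9^{−1} = 3 (mod 13), so α_err = 7·3 = 21 ≡ 8 = α_4. Error position i = 4.
  Consistency check: S_2/S_1 = 4·2 = 8 ≡ 8 = α_err ✓ (single-error assumption holds).
Step 4: error magnitude e = S_0/v_4 = S_0·∏_{j≠4}(α_4 − α_j) = 9·6 = 54 ≡ 2 (mod 13).
Step 5: correct position 4: c_4 = r_4 − e = 6 − 2 ≡ 4 (mod 13). Hence c = [12, 11, 6, 4, 8].
  Check: interpolating c through the α_i gives m(x) = 3 + 5·x (degree < 2) with m(α_i) = c_i for every i, so c is indeed a codeword.


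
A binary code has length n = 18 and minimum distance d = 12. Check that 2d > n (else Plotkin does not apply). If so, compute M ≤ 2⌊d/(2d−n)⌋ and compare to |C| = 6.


Plotkin bound M ≤ 4; given |C| = 6 > bound (violated).

Check applicability: 2d = 24, n = 18.
2d − n = 6 > 0, so Plotkin applies.
Compute d/(2d−n) = 12/6 ≈ 2.0000.
⌊d/(2d−n)⌋ = 2.
Plotkin bound: M ≤ 2·2 = 4.
Given |C| = 6, check: VIOLATED.
This |C| is above the Plotkin bound, so no binary code with n = 18, d = 12 and 6 codewords exists.


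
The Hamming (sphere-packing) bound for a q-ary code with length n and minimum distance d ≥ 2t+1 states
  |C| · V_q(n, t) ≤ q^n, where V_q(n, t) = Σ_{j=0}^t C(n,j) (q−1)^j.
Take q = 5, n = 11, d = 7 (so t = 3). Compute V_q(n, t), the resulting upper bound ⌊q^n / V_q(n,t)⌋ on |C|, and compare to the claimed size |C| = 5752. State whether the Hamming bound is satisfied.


V_q(n, t) = 11485, q^n = 48828125, Hamming bound = 4251, |C| = 5752 > bound (violated).

Step 1: Compute V_q(n, t) = Σ_{j=0}^3 C(n, j) (q−1)^j.
  j = 0: C(11,0)·(4)^0 = 1·1 = 1.
  j = 1: C(11,1)·(4)^1 = 11·4 = 44.
  j = 2: C(11,2)·(4)^2 = 55·16 = 880.
  j = 3: C(11,3)·(4)^3 = 165·64 = 10560.
  V_q(n, t) = 1 + 44 + 880 + 10560 = 11485.
Step 2: q^n = 5^11 = 48828125.
Step 3: Hamming bound ⌊q^n / V_q(n,t)⌋ = ⌊48828125/11485⌋ = 4251.
Step 4: Compare |C| = 5752 to 4251: violated.
The claimed |C| lies above the Hamming bound, so no 5-ary code of length 11 with d ≥ 7 can have 5752 codewords.


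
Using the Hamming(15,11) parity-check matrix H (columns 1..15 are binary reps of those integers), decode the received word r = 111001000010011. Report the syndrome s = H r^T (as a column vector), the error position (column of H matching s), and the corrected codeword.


s = (1, 1, 0, 0)^T, error position = 12, corrected codeword c = 111001000011011

Compute s = H r^T mod 2 one row at a time:
  s_1 = 0 + 0 + 0 + 1 + 0 + 0 + 1 + 1 = 3 ≡ 1 (mod 2).
  s_2 = 0 + 0 + 1 + 0 + 0 + 0 + 1 + 1 = 3 ≡ 1 (mod 2).
  s_3 = 1 + 1 + 1 + 0 + 0 + 1 + 1 + 1 = 6 ≡ 0 (mod 2).
  s_4 = 1 + 1 + 0 + 0 + 0 + 1 + 0 + 1 = 4 ≡ 0 (mod 2).
s = (1, 1, 0, 0)^T — this equals column 12 of H (binary 1100), so error is at position 12.
Correct: flip bit 12 of r = 111001000010011 to get c = 111001000011011.


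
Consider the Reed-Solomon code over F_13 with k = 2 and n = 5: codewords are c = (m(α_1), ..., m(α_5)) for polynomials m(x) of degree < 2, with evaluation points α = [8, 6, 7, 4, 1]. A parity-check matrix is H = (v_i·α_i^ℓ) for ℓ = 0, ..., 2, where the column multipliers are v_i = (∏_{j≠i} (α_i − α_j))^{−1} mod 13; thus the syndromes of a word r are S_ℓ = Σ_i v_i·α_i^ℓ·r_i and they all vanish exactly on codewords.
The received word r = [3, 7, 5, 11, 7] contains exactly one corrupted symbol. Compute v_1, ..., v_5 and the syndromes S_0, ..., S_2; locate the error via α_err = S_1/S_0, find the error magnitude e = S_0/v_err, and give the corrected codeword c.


S = (7, 7, 7), error at position 5, error magnitude e = 3, c = [3, 7, 5, 11, 4].

Step 1: column multipliers v_i = (∏_{j≠i}(α_i − α_j))^{−1} mod 13.
  i = 1 (α = 8): (8−6)(8−7)(8−4)(8−1) = 2·1·4·7 = 56 ≡ 4, so v_1 = 4^{−1} = 10 (mod 13).
  i = 2 (α = 6): (6−8)(6−7)(6−4)(6−1) = (−2)·(−1)·2·5 = 20 ≡ 7, so v_2 = 7^{−1} = 2 (mod 13).
  i = 3 (α = 7): (7−8)(7−6)(7−4)(7−1) = (−1)·1·3·6 = −18 ≡ 8, so v_3 = 8^{−1} = 5 (mod 13).
  i = 4 (α = 4): (4−8)(4−6)(4−7)(4−1) = (−4)·(−2)·(−3)·3 = −72 ≡ 6, so v_4 = 6^{−1} = 11 (mod 13).
  i = 5 (α = 1): (1−8)(1−6)(1−7)(1−4) = (−7)·(−5)·(−6)·(−3) = 630 ≡ 6, so v_5 = 6^{−1} = 11 (mod 13).
  v = [10, 2, 5, 11, 11].
Step 2: syndromes of r = [3, 7, 5, 11, 7] (all sums mod 13).
  S_0 = Σ v_i r_i = 10·3 + 2·7 + 5·5 + 11·11 + 11·7 = 267 ≡ 7.
  S_1 = Σ v_i α_i r_i = 10·8·3 + 2·6·7 + 5·7·5 + 11·4·11 + 11·1·7 = 1060 ≡ 7.
  α_i^2 mod 13 = [12, 10, 10, 3, 1].
  S_2 = Σ v_i α_i^2 r_i = 10·12·3 + 2·10·7 + 5·10·5 + 11·3·11 + 11·1·7 = 1190 ≡ 7.
  S = (7, 7, 7) ≠ 0, so r is not a codeword (an error is present).
Step 3: locate the error. For a single error e at position i, S_ℓ = v_i·e·α_i^ℓ, so α_err = S_1/S_0.
  S_0^{−1} = 7^{−1} = 2 (mod 13), so α_err = 7·2 = 14 ≡ 1 = α_5. Error position i = 5.
  Consistency check: S_2/S_1 = 7·2 = 14 ≡ 1 = α_err ✓ (single-error assumption holds).
Step 4: error magnitude e = S_0/v_5 = S_0·∏_{j≠5}(α_5 − α_j) = 7·6 = 42 ≡ 3 (mod 13).
Step 5: correct position 5: c_5 = r_5 − e = 7 − 3 ≡ 4 (mod 13). Hence c = [3, 7, 5, 11, 4].
  Check: interpolating c through the α_i gives m(x) = 6 + 11·x (degree < 2) with m(α_i) = c_i for every i, so c is indeed a codeword.


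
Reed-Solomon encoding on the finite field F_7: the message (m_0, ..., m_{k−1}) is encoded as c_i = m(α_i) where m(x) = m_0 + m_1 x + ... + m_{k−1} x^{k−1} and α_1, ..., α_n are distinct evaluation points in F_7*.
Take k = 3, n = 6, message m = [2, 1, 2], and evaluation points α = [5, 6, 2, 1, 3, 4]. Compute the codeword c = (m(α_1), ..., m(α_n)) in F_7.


c = [1, 3, 5, 5, 2, 3]

Message polynomial: m(x) = 2 + 1·x + 2·x^2 (mod 7).
For each evaluation point α_i, compute m(α_i) mod 7:
  α_1 = 5: Horner steps 2 → 4 → 1, so m(5) = 1.
  α_2 = 6: Horner steps 2 → 6 → 3, so m(6) = 3.
  α_3 = 2: Horner steps 2 → 5 → 5, so m(2) = 5.
  α_4 = 1: Horner steps 2 → 3 → 5, so m(1) = 5.
  α_5 = 3: Horner steps 2 → 0 → 2, so m(3) = 2.
  α_6 = 4: Horner steps 2 → 2 → 3, so m(4) = 3.
Codeword c = [1, 3, 5, 5, 2, 3] ∈ F_7^6.


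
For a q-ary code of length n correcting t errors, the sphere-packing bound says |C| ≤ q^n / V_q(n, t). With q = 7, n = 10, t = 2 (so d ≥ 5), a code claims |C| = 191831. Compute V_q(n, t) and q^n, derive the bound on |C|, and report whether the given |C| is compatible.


V_q(n, t) = 1681, q^n = 282475249, Hamming bound = 168040, |C| = 191831 > bound (violated).

Step 1: Compute V_q(n, t) = Σ_{j=0}^2 C(n, j) (q−1)^j.
  j = 0: C(10,0)·(6)^0 = 1·1 = 1.
  j = 1: C(10,1)·(6)^1 = 10·6 = 60.
  j = 2: C(10,2)·(6)^2 = 45·36 = 1620.
  V_q(n, t) = 1 + 60 + 1620 = 1681.
Step 2: q^n = 7^10 = 282475249.
Step 3: Hamming bound ⌊q^n / V_q(n,t)⌋ = ⌊282475249/1681⌋ = 168040.
Step 4: Compare |C| = 191831 to 168040: violated.
The claimed |C| lies above the Hamming bound, so no 7-ary code of length 10 with d ≥ 5 can have 191831 codewords.


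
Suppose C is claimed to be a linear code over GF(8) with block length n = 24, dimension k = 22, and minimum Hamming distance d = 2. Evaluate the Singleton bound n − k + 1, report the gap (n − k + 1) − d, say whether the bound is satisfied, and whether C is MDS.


Singleton RHS = n − k + 1 = 3, slack = 1, bound satisfied, not MDS.

Singleton bound: d ≤ n − k + 1.
Here n = 24, k = 22, so n − k + 1 = 3.
Given d = 2, check d ≤ 3: YES.
Slack = (n − k + 1) − d = 1.
The code is NOT MDS (slack = 1 > 0).
Description: the claimed parameters are [24, 22, 2]_8; such a code would be non-MDS.
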